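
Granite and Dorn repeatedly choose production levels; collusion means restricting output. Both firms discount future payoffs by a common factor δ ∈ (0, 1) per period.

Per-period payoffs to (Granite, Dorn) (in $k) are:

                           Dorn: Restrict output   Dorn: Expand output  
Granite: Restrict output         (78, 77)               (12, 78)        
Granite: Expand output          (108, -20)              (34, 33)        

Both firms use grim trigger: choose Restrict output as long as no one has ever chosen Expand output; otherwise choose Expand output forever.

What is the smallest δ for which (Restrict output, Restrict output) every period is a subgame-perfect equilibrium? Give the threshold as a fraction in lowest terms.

15/37

Granite's threshold: (108−78)/(108−34) = 15/37.
Dorn's threshold: (78−77)/(78−33) = 1/45.
15/37 > 1/45, so Granite binds and δ* = 15/37.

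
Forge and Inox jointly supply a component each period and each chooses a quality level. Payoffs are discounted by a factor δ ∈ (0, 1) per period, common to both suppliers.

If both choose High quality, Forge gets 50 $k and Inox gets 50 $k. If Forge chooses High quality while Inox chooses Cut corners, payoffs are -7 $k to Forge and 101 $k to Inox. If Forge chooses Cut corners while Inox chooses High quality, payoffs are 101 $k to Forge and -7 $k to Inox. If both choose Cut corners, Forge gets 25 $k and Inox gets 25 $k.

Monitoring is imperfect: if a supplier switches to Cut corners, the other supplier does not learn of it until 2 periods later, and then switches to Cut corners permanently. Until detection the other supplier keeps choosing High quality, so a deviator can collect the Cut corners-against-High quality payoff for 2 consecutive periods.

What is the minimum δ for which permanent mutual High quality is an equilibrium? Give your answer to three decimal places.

Deviating for the 2 undetected periods gains 101−50 = 51 per period over cooperation, then loses 50−25 = 25 per period forever once punishment starts.
Gain: 51(1 + δ + … + δ^1); loss: 25·δ^2/(1−δ).
No profitable deviation ⇔ 51(1−δ^2) ≤ 25·δ^2, i.e. δ^2 ≥ 51/(51+25) = 51/76.
Hence δ ≥ (51/76)^(1/2) ≈ 0.819.

0.819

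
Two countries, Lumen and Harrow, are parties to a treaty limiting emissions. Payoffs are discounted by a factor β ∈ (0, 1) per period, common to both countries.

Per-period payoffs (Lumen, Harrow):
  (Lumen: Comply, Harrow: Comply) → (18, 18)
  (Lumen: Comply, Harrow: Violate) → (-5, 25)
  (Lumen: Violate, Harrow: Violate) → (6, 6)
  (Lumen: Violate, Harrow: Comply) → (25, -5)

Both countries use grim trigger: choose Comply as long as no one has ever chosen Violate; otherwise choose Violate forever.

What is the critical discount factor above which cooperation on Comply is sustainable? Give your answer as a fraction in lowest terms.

Cooperation forever yields 18 each period: 18/(1−β).
Deviating yields 25 once, then 6 forever: 25 + 6β/(1−β).
No profitable deviation requires 18/(1−β) ≥ 25 + 6β/(1−β).
Multiplying by (1−β): 18 ≥ 25(1−β) + 6β = 25 − 19β.
So 19β ≥ 7, i.e. β ≥ 7/19.

7/19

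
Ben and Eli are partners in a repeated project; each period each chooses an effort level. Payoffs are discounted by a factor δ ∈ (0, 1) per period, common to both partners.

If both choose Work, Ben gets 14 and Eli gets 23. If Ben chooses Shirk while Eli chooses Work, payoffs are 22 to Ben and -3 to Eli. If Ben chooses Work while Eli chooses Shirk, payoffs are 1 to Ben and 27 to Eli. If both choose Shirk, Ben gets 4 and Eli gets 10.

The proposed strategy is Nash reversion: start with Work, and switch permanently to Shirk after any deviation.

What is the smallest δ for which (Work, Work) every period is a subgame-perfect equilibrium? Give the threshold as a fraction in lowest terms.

Ben's threshold: (22−14)/(22−4) = 4/9.
Eli's threshold: (27−23)/(27−10) = 4/17.
4/9 > 4/17, so Ben binds and δ* = 4/9.

4/9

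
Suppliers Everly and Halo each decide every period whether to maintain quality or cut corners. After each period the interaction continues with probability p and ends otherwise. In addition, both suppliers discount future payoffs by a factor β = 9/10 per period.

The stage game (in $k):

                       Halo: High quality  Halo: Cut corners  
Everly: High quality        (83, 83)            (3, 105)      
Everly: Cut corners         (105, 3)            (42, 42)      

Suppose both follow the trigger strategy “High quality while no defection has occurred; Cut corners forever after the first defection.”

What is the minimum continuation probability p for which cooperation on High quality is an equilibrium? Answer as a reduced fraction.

Expected continuation weight on next period's payoff is β·p = 9/10·p, which plays the role of the discount factor.
Cooperation requires 9/10·p ≥ (105−83)/(105−42) = 22/63, hence p ≥ 220/567.

220/567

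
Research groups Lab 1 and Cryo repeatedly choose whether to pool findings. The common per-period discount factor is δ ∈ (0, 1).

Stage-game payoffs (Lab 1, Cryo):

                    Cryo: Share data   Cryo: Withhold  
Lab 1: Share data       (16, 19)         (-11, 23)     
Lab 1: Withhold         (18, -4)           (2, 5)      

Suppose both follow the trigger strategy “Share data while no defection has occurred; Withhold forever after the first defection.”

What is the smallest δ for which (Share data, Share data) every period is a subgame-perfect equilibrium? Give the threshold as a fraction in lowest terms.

Lab 1's threshold: (18−16)/(18−2) = 1/8.
Cryo's threshold: (23−19)/(23−5) = 2/9.
1/8 < 2/9, so Cryo binds and δ* = 2/9.

2/9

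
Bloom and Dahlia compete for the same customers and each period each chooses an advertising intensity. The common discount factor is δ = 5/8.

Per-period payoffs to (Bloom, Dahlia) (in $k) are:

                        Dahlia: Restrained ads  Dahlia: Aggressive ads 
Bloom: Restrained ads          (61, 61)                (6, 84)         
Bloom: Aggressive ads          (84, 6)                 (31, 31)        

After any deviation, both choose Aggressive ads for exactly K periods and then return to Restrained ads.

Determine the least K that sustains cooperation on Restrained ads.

Need Σ_{k=1}^{K} δ^k ≥ (84−61)/(61−31) = 0.7667 at δ = 5/8.
At K = 1 the sum is 0.6250 < 0.7667; at K = 2 it is 1.0156 ≥ 0.7667.
So the minimum punishment length is K = 2.

2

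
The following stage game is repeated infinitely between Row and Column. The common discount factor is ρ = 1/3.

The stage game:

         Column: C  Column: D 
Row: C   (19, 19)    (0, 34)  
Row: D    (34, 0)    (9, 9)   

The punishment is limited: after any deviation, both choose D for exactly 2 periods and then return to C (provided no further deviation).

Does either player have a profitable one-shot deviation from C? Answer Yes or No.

Yes

Comparing payoff streams over the 3 periods until play realigns: cooperate → 19(1+ρ+…+ρ^2); deviate → 34 + 9(ρ+…+ρ^2).
Cooperation is sustained iff (19−9)(ρ+…+ρ^2) ≥ 34−19.
ρ+…+ρ^2 = 1/3·(1−(1/3)^2)/(1−1/3) = 0.4444, and (34−19)/(19−9) = 1.5000.
0.4444 < 1.5000, so cooperation is not sustainable.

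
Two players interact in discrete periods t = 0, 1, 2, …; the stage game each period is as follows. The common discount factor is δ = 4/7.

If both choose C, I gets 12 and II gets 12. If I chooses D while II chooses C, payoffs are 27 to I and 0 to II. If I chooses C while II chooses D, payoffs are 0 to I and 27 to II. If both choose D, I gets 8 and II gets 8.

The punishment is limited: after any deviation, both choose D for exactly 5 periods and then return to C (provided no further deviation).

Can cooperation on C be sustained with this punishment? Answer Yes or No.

Comparing payoff streams over the 6 periods until play realigns: cooperate → 12(1+δ+…+δ^5); deviate → 27 + 8(δ+…+δ^5).
Cooperation is sustained iff (12−8)(δ+…+δ^5) ≥ 27−12.
δ+…+δ^5 = 4/7·(1−(4/7)^5)/(1−4/7) = 1.2521, and (27−12)/(12−8) = 3.7500.
1.2521 < 3.7500, so cooperation is not sustainable.

No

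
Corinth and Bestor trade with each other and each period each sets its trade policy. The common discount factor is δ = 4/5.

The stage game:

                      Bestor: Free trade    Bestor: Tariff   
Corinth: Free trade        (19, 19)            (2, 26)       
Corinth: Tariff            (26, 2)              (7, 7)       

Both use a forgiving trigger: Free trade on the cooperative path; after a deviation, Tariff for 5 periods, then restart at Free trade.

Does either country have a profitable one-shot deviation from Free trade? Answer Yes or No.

IC: δ+…+δ^5 ≥ (26−19)/(19−7) = 7/12.
At δ = 4/5: partial sum = 2.6893 ≥ 0.5833. Cooperation sustainable.

No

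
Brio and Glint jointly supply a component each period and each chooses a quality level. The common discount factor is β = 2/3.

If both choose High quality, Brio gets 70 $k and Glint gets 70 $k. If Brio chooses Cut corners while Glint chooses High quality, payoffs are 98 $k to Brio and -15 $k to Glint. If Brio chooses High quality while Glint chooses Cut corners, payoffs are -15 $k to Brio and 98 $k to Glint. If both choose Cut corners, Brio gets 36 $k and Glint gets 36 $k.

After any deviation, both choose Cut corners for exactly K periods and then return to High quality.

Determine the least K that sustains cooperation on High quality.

2

IC: β(1−β^K)/(1−β) ≥ (98−70)/(70−36) = 14/17.
With β = 2/3: need 1 − β^K ≥ 14/17·(1−2/3)/(2/3), i.e. β^K ≤ 0.5882.
Since (2/3)^1 = 0.6667 and (2/3)^2 = 0.4444, the smallest such K is 2.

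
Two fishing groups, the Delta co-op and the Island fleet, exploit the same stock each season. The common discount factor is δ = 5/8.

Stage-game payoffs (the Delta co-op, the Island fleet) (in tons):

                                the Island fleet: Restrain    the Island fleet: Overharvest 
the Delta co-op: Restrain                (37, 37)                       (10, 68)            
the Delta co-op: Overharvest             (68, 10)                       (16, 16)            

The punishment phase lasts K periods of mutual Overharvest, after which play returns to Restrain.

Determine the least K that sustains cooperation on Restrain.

Need Σ_{k=1}^{K} δ^k ≥ (68−37)/(37−16) = 1.4762 at δ = 5/8.
At K = 4 the sum is 1.4124 < 1.4762; at K = 5 it is 1.5077 ≥ 1.4762.
So the minimum punishment length is K = 5.

5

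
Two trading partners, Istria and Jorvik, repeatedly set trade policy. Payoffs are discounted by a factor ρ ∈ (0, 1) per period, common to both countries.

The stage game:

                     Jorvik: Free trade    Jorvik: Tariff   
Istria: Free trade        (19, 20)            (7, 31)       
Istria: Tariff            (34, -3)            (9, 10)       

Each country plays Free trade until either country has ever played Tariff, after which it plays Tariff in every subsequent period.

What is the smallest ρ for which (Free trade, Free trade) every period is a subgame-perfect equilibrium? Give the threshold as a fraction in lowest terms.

Istria: cooperation gives 19 each period; deviation gives 34 once then 9 forever.
  19/(1−ρ) ≥ 34 + 9ρ/(1−ρ) ⇒ ρ ≥ 15/25 = 3/5.
Jorvik: cooperation gives 20 each period; deviation gives 31 once then 10 forever.
  ρ ≥ 11/21.
Both must hold, so the binding constraint is Istria's: ρ ≥ 3/5.

3/5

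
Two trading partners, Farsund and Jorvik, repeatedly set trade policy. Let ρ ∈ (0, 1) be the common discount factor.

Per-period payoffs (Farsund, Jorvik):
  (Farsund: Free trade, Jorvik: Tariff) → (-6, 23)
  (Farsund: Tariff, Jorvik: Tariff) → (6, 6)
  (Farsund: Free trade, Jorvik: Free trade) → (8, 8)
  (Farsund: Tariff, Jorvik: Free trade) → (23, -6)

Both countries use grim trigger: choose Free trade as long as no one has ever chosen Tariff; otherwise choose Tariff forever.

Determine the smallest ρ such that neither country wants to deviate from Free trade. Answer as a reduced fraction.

15/17

One-period gain from deviating is 23 − 8 = 15. The loss is 8 − 6 = 2 in every subsequent period, with present value 2·ρ/(1−ρ).
Deviation is unprofitable when 2·ρ/(1−ρ) ≥ 15, i.e. ρ/(1−ρ) ≥ 15/2.
Equivalently ρ ≥ 15/(15+2) = 15/17.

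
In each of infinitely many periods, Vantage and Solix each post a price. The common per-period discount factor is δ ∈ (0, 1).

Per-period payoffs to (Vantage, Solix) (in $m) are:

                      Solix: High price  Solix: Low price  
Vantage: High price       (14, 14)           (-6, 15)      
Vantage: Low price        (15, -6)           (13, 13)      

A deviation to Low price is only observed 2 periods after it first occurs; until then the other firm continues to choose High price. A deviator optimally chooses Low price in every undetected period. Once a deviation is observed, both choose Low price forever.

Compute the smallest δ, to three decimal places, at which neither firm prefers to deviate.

0.707

A deviator earns 15 for 2 periods, then 13 forever; cooperating earns 14 forever. Multiplying the IC by (1−δ):
14 ≥ 15(1−δ^2) + 13δ^2, so 2·δ^2 ≥ 1 and δ^2 ≥ 1/2.
δ ≥ (1/2)^(1/2) ≈ 0.707.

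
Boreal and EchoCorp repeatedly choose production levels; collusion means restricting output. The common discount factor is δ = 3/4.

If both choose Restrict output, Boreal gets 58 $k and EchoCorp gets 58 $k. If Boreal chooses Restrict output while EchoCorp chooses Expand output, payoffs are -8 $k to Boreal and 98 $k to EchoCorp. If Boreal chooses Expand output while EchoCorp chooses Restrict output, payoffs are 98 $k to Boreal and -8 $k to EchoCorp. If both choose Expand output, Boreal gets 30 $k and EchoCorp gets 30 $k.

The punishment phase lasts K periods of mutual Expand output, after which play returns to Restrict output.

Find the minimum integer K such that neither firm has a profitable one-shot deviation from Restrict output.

3

No profitable deviation requires (58−30)(δ+…+δ^K) ≥ 98−58, i.e. δ+…+δ^K ≥ 10/7 ≈ 1.4286.
With δ = 3/4, the partial sums are K=1: 0.7500, K=2: 1.3125, K=3: 1.7344.
K = 3 is the first length at which the sum reaches 1.4286.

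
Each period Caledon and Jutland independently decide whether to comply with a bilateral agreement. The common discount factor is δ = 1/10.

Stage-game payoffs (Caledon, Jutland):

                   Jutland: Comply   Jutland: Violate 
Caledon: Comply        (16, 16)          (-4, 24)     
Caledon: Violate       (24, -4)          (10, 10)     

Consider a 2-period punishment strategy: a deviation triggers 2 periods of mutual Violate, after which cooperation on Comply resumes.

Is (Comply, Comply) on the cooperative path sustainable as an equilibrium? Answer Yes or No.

IC: δ+…+δ^2 ≥ (24−16)/(16−10) = 4/3.
At δ = 1/10: partial sum = 0.1100 < 1.3333. Cooperation not sustainable.

No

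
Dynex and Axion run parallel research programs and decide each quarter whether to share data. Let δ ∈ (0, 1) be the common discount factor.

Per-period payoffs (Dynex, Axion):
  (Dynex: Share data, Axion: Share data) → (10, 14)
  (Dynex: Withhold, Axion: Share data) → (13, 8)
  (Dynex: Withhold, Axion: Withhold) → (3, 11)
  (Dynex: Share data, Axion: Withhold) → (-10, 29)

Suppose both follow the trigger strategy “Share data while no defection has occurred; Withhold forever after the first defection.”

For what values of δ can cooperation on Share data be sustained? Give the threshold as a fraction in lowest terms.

Dynex: cooperation gives 10 each period; deviation gives 13 once then 3 forever.
  10/(1−δ) ≥ 13 + 3δ/(1−δ) ⇒ δ ≥ 3/10.
Axion: cooperation gives 14 each period; deviation gives 29 once then 11 forever.
  δ ≥ 15/18 = 5/6.
Both must hold, so the binding constraint is Axion's: δ ≥ 5/6.

5/6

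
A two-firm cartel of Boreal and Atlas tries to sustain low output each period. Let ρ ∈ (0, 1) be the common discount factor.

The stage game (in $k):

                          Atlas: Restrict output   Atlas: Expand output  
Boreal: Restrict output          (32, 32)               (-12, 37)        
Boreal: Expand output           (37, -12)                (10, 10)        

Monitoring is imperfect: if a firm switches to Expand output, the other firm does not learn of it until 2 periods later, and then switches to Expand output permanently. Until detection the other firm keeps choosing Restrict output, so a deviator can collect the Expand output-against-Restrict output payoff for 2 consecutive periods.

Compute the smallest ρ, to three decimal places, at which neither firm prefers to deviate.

A deviator earns 37 for 2 periods, then 10 forever; cooperating earns 32 forever. Multiplying the IC by (1−ρ):
32 ≥ 37(1−ρ^2) + 10ρ^2, so 27·ρ^2 ≥ 5 and ρ^2 ≥ 5/27.
ρ ≥ (5/27)^(1/2) ≈ 0.430.

0.430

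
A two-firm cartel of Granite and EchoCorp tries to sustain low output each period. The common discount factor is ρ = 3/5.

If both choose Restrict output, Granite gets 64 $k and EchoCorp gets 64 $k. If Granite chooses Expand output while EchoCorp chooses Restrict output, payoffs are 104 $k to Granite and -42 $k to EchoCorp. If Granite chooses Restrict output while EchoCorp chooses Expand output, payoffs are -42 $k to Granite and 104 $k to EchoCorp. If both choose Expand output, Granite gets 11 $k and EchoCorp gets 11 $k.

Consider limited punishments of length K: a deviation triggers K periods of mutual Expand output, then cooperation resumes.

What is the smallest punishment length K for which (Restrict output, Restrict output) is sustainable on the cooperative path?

IC: ρ(1−ρ^K)/(1−ρ) ≥ (104−64)/(64−11) = 40/53.
With ρ = 3/5: need 1 − ρ^K ≥ 40/53·(1−3/5)/(3/5), i.e. ρ^K ≤ 0.4969.
Since (3/5)^1 = 0.6000 and (3/5)^2 = 0.3600, the smallest such K is 2.

2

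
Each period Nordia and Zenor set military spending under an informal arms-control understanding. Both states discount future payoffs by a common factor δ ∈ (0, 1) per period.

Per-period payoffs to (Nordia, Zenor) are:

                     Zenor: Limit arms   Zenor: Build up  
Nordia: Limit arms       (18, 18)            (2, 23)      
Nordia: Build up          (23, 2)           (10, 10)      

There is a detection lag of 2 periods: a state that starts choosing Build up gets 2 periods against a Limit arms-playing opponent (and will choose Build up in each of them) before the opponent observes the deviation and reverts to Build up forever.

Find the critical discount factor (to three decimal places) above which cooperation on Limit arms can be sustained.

Deviating for the 2 undetected periods gains 23−18 = 5 per period over cooperation, then loses 18−10 = 8 per period forever once punishment starts.
Gain: 5(1 + δ + … + δ^1); loss: 8·δ^2/(1−δ).
No profitable deviation ⇔ 5(1−δ^2) ≤ 8·δ^2, i.e. δ^2 ≥ 5/(5+8) = 5/13.
Hence δ ≥ (5/13)^(1/2) ≈ 0.620.

0.620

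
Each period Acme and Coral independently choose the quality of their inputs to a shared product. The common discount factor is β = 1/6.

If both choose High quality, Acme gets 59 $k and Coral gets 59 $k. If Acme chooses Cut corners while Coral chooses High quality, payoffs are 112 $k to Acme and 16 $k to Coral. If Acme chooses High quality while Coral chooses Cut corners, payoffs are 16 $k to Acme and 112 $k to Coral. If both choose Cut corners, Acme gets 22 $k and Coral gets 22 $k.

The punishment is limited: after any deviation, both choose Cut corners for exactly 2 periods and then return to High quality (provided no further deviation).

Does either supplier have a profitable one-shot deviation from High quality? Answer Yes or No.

A one-shot deviation gives 112 now, then 22 for 2 periods, then back to 59.
Gain from deviating: (112−59) today; loss: (59−22) in each of the next 2 periods.
No-deviation condition: (59−22)(β+…+β^2) ≥ 112−59, i.e. β+…+β^2 ≥ 53/37.
At β = 1/6: β+…+β^2 = 0.1944 < 1.4324.
So cooperation is not sustainable.

Yes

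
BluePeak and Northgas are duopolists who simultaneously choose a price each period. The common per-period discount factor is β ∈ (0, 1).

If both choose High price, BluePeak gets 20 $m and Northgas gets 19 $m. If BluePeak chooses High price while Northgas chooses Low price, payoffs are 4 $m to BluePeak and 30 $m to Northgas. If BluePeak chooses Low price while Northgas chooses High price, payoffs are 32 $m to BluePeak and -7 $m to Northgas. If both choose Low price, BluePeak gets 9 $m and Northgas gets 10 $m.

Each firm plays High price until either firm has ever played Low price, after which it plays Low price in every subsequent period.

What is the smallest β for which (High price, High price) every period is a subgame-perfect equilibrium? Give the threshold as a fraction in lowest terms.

BluePeak: cooperation gives 20 each period; deviation gives 32 once then 9 forever.
  20/(1−β) ≥ 32 + 9β/(1−β) ⇒ β ≥ 12/23.
Northgas: cooperation gives 19 each period; deviation gives 30 once then 10 forever.
  β ≥ 11/20.
Both must hold, so the binding constraint is Northgas's: β ≥ 11/20.

11/20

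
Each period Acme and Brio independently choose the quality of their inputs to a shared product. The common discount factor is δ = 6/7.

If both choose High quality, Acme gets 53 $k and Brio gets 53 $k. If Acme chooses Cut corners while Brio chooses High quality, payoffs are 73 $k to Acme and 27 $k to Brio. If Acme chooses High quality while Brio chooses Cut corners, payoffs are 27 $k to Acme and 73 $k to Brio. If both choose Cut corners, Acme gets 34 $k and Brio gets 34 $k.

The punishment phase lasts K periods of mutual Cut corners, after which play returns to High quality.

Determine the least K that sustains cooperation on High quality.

2

No profitable deviation requires (53−34)(δ+…+δ^K) ≥ 73−53, i.e. δ+…+δ^K ≥ 20/19 ≈ 1.0526.
With δ = 6/7, the partial sums are K=1: 0.8571, K=2: 1.5918.
K = 2 is the first length at which the sum reaches 1.0526.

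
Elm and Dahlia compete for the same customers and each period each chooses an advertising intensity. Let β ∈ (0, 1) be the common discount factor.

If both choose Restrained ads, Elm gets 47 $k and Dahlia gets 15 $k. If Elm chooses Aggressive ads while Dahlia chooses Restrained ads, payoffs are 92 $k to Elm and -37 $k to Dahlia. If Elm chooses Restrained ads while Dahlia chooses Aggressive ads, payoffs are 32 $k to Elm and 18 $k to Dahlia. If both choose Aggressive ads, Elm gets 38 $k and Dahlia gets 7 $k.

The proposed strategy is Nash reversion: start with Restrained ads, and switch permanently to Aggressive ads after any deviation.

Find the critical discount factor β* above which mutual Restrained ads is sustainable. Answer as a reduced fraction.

5/6

Elm's threshold: (92−47)/(92−38) = 5/6.
Dahlia's threshold: (18−15)/(18−7) = 3/11.
5/6 > 3/11, so Elm binds and β* = 5/6.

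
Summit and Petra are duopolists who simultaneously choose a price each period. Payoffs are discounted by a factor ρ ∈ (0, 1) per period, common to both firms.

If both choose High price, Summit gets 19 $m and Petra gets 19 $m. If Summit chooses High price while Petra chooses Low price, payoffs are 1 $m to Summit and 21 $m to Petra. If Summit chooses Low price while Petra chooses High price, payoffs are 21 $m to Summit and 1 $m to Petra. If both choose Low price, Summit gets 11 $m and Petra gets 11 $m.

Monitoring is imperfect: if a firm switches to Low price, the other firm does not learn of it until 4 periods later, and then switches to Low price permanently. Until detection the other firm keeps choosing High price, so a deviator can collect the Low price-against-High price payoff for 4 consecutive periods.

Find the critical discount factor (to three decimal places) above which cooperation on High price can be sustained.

A deviator earns 21 for 4 periods, then 11 forever; cooperating earns 19 forever. Multiplying the IC by (1−ρ):
19 ≥ 21(1−ρ^4) + 11ρ^4, so 10·ρ^4 ≥ 2 and ρ^4 ≥ 1/5.
ρ ≥ (1/5)^(1/4) ≈ 0.669.

0.669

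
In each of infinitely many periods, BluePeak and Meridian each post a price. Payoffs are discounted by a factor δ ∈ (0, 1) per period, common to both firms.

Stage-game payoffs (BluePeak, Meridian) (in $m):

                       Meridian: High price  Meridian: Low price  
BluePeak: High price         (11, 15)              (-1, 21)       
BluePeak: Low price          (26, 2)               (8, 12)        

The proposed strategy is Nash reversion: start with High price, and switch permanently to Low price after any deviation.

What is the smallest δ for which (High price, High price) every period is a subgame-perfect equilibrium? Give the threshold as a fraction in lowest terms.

5/6

BluePeak: cooperation gives 11 each period; deviation gives 26 once then 8 forever.
  11/(1−δ) ≥ 26 + 8δ/(1−δ) ⇒ δ ≥ 15/18 = 5/6.
Meridian: cooperation gives 15 each period; deviation gives 21 once then 12 forever.
  δ ≥ 6/9 = 2/3.
Both must hold, so the binding constraint is BluePeak's: δ ≥ 5/6.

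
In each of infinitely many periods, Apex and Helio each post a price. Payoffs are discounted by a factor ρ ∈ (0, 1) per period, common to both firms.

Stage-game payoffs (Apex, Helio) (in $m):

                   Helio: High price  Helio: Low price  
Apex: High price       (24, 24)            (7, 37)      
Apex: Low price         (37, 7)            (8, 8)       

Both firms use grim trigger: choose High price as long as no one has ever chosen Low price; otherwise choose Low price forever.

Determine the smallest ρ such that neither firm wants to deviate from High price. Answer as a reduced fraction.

Under grim trigger the critical discount factor is (T−C)/(T−P) with T = 37, C = 24, P = 8.
ρ* = (37−24)/(37−8) = 13/29.

13/29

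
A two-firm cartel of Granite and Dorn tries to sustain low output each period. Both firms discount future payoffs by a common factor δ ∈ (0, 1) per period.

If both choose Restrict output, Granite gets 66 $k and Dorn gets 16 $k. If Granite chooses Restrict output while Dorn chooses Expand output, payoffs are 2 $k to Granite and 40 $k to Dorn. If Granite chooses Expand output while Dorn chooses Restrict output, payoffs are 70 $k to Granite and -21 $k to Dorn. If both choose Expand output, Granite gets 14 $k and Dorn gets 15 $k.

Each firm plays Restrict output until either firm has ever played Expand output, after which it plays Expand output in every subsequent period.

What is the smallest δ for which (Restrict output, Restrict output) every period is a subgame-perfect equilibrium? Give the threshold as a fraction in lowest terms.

24/25

Granite: cooperation gives 66 each period; deviation gives 70 once then 14 forever.
  66/(1−δ) ≥ 70 + 14δ/(1−δ) ⇒ δ ≥ 4/56 = 1/14.
Dorn: cooperation gives 16 each period; deviation gives 40 once then 15 forever.
  δ ≥ 24/25.
Both must hold, so the binding constraint is Dorn's: δ ≥ 24/25.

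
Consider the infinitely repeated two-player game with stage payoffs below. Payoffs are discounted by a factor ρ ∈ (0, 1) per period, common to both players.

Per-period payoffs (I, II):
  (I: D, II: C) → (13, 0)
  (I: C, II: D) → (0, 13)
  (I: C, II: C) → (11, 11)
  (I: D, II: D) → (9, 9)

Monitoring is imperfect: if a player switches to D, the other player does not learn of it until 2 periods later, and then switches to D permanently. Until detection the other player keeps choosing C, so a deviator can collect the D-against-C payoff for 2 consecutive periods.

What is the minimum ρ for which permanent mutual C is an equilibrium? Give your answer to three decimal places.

0.707

Deviating for the 2 undetected periods gains 13−11 = 2 per period over cooperation, then loses 11−9 = 2 per period forever once punishment starts.
Gain: 2(1 + ρ + … + ρ^1); loss: 2·ρ^2/(1−ρ).
No profitable deviation ⇔ 2(1−ρ^2) ≤ 2·ρ^2, i.e. ρ^2 ≥ 2/(2+2) = 1/2.
Hence ρ ≥ (1/2)^(1/2) ≈ 0.707.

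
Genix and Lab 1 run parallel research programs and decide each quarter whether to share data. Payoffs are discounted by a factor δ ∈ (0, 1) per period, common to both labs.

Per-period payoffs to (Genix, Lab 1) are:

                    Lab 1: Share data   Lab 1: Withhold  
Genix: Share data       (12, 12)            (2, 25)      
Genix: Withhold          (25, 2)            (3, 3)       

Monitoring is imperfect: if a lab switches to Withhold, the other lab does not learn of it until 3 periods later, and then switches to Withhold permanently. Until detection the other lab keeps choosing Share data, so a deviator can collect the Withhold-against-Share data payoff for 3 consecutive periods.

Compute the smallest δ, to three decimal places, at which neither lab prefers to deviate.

A deviator earns 25 for 3 periods, then 3 forever; cooperating earns 12 forever. Multiplying the IC by (1−δ):
12 ≥ 25(1−δ^3) + 3δ^3, so 22·δ^3 ≥ 13 and δ^3 ≥ 13/22.
δ ≥ (13/22)^(1/3) ≈ 0.839.

0.839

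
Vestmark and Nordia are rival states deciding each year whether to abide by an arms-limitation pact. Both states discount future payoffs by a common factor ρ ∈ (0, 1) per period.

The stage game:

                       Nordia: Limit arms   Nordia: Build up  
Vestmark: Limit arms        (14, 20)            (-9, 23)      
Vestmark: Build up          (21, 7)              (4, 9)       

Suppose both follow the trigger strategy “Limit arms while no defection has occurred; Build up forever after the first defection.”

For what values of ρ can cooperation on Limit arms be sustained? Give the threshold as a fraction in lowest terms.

7/17

Vestmark's threshold: (21−14)/(21−4) = 7/17.
Nordia's threshold: (23−20)/(23−9) = 3/14.
7/17 > 3/14, so Vestmark binds and ρ* = 7/17.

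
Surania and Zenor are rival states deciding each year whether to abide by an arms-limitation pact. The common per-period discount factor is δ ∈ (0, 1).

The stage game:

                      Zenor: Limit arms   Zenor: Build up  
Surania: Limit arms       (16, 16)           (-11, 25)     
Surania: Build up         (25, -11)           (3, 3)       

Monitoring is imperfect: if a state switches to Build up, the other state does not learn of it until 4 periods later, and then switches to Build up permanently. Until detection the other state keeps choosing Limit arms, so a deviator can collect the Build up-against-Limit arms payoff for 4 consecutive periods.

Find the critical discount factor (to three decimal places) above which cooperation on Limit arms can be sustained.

A deviator earns 25 for 4 periods, then 3 forever; cooperating earns 16 forever. Multiplying the IC by (1−δ):
16 ≥ 25(1−δ^4) + 3δ^4, so 22·δ^4 ≥ 9 and δ^4 ≥ 9/22.
δ ≥ (9/22)^(1/4) ≈ 0.800.

0.800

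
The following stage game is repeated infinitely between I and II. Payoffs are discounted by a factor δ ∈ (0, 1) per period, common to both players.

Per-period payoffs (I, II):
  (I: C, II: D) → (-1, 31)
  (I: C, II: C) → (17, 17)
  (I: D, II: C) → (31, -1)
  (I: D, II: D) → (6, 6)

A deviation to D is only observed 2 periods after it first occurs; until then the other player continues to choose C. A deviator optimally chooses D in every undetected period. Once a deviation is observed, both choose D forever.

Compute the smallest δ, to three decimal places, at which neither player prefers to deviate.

A deviator earns 31 for 2 periods, then 6 forever; cooperating earns 17 forever. Multiplying the IC by (1−δ):
17 ≥ 31(1−δ^2) + 6δ^2, so 25·δ^2 ≥ 14 and δ^2 ≥ 14/25.
δ ≥ (14/25)^(1/2) ≈ 0.748.

0.748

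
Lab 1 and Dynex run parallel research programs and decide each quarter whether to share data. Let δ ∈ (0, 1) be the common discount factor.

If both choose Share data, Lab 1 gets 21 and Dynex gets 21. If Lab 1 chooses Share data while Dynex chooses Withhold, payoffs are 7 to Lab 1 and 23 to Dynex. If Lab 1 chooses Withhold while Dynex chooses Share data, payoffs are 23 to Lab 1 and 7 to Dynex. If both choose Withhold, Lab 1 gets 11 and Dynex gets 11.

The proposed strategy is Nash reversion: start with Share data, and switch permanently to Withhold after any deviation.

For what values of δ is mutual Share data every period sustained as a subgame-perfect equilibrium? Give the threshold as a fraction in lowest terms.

1/6

Cooperation forever yields 21 each period: 21/(1−δ).
Deviating yields 23 once, then 11 forever: 23 + 11δ/(1−δ).
No profitable deviation requires 21/(1−δ) ≥ 23 + 11δ/(1−δ).
Multiplying by (1−δ): 21 ≥ 23(1−δ) + 11δ = 23 − 12δ.
So 12δ ≥ 2, i.e. δ ≥ 2/12 = 1/6.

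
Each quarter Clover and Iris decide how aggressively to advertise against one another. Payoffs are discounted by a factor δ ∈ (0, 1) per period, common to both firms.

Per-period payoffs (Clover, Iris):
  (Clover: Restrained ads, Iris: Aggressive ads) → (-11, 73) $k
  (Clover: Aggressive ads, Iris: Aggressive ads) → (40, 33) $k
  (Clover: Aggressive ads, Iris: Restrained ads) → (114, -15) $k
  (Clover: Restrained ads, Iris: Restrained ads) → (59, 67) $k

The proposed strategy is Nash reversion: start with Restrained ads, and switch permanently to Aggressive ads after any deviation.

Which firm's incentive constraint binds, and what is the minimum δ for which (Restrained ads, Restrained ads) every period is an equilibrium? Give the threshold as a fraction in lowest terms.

Clover; δ ≥ 55/74

For Clover: deviation gain 114−59 = 55, per-period punishment loss 59−40 = 19. IC gives δ ≥ 55/74.
For Iris: gain 6, loss 34 per period, so δ ≥ 6/40 = 3/20.
The tighter constraint is Clover's, so cooperation needs δ ≥ 55/74.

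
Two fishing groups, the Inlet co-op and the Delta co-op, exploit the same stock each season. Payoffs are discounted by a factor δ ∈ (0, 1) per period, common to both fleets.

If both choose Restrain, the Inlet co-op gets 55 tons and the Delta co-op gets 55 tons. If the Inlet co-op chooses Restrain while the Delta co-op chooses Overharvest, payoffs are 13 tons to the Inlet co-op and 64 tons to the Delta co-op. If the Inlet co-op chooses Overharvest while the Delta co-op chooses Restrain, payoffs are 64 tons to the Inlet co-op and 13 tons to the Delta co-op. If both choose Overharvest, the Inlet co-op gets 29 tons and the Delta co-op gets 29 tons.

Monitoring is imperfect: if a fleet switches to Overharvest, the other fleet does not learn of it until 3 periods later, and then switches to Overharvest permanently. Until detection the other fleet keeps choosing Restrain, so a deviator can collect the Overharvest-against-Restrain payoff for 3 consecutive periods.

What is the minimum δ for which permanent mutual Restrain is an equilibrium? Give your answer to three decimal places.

0.636

A deviator earns 64 for 3 periods, then 29 forever; cooperating earns 55 forever. Multiplying the IC by (1−δ):
55 ≥ 64(1−δ^3) + 29δ^3, so 35·δ^3 ≥ 9 and δ^3 ≥ 9/35.
δ ≥ (9/35)^(1/3) ≈ 0.636.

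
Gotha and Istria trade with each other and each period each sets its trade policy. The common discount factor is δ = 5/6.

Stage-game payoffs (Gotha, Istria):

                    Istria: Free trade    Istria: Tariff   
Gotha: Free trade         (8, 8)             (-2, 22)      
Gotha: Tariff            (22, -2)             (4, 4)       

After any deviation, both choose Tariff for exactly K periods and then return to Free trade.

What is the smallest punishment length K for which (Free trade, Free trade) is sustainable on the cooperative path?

No profitable deviation requires (8−4)(δ+…+δ^K) ≥ 22−8, i.e. δ+…+δ^K ≥ 7/2 ≈ 3.5000.
With δ = 5/6, the partial sums are K=1: 0.8333, K=2: 1.5278, …, K=5: 2.9906, K=6: 3.3255, K=7: 3.6046.
K = 7 is the first length at which the sum reaches 3.5000.

7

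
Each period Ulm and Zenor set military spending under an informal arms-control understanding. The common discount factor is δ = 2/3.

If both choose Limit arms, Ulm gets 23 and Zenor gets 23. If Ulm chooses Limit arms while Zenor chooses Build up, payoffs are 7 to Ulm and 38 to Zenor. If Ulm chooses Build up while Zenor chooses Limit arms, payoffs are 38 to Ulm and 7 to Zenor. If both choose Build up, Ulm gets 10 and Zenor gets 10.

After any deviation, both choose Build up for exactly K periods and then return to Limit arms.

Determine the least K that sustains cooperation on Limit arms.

3

Need Σ_{k=1}^{K} δ^k ≥ (38−23)/(23−10) = 1.1538 at δ = 2/3.
At K = 2 the sum is 1.1111 < 1.1538; at K = 3 it is 1.4074 ≥ 1.1538.
So the minimum punishment length is K = 3.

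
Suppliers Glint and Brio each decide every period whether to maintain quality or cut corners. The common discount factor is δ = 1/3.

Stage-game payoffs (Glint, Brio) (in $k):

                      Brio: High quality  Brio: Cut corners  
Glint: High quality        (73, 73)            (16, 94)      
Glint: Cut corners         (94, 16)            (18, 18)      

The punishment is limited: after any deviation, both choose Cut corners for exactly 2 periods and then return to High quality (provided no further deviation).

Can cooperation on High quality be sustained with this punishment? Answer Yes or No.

A one-shot deviation gives 94 now, then 18 for 2 periods, then back to 73.
Gain from deviating: (94−73) today; loss: (73−18) in each of the next 2 periods.
No-deviation condition: (73−18)(δ+…+δ^2) ≥ 94−73, i.e. δ+…+δ^2 ≥ 21/55.
At δ = 1/3: δ+…+δ^2 = 0.4444 ≥ 0.3818.
So cooperation is sustainable.

Yes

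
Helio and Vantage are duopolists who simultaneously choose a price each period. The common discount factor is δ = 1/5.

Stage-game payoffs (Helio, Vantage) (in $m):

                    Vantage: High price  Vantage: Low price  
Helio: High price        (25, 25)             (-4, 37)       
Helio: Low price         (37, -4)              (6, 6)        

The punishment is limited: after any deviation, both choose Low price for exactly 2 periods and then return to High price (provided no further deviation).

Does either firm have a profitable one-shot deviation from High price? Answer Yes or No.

IC: δ+…+δ^2 ≥ (37−25)/(25−6) = 12/19.
At δ = 1/5: partial sum = 0.2400 < 0.6316. Cooperation not sustainable.

Yes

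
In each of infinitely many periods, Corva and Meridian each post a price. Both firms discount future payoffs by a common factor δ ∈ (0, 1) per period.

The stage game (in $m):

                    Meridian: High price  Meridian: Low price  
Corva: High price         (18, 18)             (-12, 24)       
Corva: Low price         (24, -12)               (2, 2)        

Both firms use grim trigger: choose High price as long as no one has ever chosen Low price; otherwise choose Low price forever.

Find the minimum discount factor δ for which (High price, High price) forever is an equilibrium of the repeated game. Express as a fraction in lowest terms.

3/11

Cooperation forever yields 18 each period: 18/(1−δ).
Deviating yields 24 once, then 2 forever: 24 + 2δ/(1−δ).
No profitable deviation requires 18/(1−δ) ≥ 24 + 2δ/(1−δ).
Multiplying by (1−δ): 18 ≥ 24(1−δ) + 2δ = 24 − 22δ.
So 22δ ≥ 6, i.e. δ ≥ 6/22 = 3/11.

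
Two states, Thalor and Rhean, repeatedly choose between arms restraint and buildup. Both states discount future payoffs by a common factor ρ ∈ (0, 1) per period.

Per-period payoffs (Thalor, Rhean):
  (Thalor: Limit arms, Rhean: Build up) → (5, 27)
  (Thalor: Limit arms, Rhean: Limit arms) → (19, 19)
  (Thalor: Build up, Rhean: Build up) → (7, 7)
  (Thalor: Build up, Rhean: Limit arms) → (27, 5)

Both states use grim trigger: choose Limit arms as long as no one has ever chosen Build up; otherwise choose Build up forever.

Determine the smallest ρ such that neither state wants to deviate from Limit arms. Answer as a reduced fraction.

One-period gain from deviating is 27 − 19 = 8. The loss is 19 − 7 = 12 in every subsequent period, with present value 12·ρ/(1−ρ).
Deviation is unprofitable when 12·ρ/(1−ρ) ≥ 8, i.e. ρ/(1−ρ) ≥ 2/3.
Equivalently ρ ≥ 8/(8+12) = 2/5.

2/5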